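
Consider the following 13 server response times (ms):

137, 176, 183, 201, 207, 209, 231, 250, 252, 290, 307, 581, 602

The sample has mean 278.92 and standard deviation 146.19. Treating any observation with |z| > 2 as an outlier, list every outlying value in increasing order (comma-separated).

Cutoffs at x̄ ± 2s: 278.92 ± 2·146.19 = [-13.46, 571.30].
581: z = 2.07, |z| > 2 → outlier.
602: z = 2.21, |z| > 2 → outlier.
Every other value lies within [-13.46, 571.30].

581, 602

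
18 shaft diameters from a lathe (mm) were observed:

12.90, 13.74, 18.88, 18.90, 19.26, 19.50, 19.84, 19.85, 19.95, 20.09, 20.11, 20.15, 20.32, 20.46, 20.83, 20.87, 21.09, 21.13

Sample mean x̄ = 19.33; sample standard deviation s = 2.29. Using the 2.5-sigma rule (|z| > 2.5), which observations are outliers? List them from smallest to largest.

12.90

Cutoffs at x̄ ± 2.5s: 19.33 ± 2.5·2.29 = [13.605, 25.055].
12.90: z = -2.81, |z| > 2.5 → outlier.
Every other value lies within [13.605, 25.055].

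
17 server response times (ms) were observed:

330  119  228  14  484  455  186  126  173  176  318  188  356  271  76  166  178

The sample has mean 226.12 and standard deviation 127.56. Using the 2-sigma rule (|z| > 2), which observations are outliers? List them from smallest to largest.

484

Cutoffs at x̄ ± 2s: 226.12 ± 2·127.56 = [-29.00, 481.24].
484: z = 2.02, |z| > 2 → outlier.
Every other value lies within [-29.00, 481.24].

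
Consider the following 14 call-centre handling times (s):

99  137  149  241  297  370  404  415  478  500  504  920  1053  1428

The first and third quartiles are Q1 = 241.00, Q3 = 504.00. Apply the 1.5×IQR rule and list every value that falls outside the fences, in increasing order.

IQR = Q3 − Q1 = 504.00 − 241.00 = 263.00.
Lower fence = Q1 − 1.5·IQR = 241.00 − 394.50 = -153.50.
Upper fence = Q3 + 1.5·IQR = 504.00 + 394.50 = 898.50.
920 > 898.50 → outlier.
1053 > 898.50 → outlier.
1428 > 898.50 → outlier.
All remaining values lie within [-153.50, 898.50].

920, 1053, 1428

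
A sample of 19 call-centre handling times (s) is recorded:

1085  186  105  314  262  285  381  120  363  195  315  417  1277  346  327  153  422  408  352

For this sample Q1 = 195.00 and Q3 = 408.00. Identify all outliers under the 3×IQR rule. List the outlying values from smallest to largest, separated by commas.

1085, 1277

IQR = Q3 − Q1 = 408.00 − 195.00 = 213.00.
Lower fence = Q1 − 3·IQR = 195.00 − 639.00 = -444.00.
Upper fence = Q3 + 3·IQR = 408.00 + 639.00 = 1047.00.
1085 > 1047.00 → outlier.
1277 > 1047.00 → outlier.
All remaining values lie within [-444.00, 1047.00].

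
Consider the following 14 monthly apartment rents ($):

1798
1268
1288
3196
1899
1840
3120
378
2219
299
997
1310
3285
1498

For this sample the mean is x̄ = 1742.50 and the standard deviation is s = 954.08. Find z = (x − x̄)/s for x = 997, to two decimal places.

-0.78

z = (997 − 1742.50) / 954.08 = -0.78.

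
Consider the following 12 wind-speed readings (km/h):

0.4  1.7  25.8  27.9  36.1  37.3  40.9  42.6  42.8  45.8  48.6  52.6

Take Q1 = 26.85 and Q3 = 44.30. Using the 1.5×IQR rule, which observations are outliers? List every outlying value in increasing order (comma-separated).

IQR = Q3 − Q1 = 44.30 − 26.85 = 17.45.
Lower fence = Q1 − 1.5·IQR = 26.85 − 26.175 = 0.675.
Upper fence = Q3 + 1.5·IQR = 44.30 + 26.175 = 70.475.
0.4 < 0.675 → outlier.
All remaining values lie within [0.675, 70.475].

0.4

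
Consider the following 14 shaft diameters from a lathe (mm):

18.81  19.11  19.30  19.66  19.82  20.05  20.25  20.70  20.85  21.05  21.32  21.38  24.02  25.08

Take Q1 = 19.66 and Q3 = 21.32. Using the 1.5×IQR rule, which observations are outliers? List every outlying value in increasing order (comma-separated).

IQR = Q3 − Q1 = 21.32 − 19.66 = 1.66.
Lower fence = Q1 − 1.5·IQR = 19.66 − 2.49 = 17.17.
Upper fence = Q3 + 1.5·IQR = 21.32 + 2.49 = 23.81.
24.02 > 23.81 → outlier.
25.08 > 23.81 → outlier.
All remaining values lie within [17.17, 23.81].

24.02, 25.08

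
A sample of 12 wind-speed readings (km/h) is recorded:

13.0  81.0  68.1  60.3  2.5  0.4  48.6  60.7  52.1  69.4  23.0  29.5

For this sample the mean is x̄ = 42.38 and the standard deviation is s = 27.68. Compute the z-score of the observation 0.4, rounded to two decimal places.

z = (0.4 − 42.38) / 27.68 = -1.52.

-1.52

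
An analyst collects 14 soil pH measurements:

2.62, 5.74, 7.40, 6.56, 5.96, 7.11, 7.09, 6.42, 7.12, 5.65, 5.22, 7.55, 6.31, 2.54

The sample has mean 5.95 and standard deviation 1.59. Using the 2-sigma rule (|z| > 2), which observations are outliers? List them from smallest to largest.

2.54, 2.62

Cutoffs at x̄ ± 2s: 5.95 ± 2·1.59 = [2.77, 9.13].
2.54: z = -2.14, |z| > 2 → outlier.
2.62: z = -2.09, |z| > 2 → outlier.
Every other value lies within [2.77, 9.13].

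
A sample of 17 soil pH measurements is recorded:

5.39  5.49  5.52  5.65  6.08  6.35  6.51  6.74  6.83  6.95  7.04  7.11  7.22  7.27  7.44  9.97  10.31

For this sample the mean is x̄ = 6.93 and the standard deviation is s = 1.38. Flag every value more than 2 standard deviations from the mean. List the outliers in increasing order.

Cutoffs at x̄ ± 2s: 6.93 ± 2·1.38 = [4.17, 9.69].
9.97: z = 2.20, |z| > 2 → outlier.
10.31: z = 2.45, |z| > 2 → outlier.
Every other value lies within [4.17, 9.69].

9.97, 10.31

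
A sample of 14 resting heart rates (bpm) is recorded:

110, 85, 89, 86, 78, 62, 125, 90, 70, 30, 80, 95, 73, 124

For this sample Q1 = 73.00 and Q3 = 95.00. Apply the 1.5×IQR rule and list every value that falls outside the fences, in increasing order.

IQR = Q3 − Q1 = 95.00 − 73.00 = 22.00.
Lower fence = Q1 − 1.5·IQR = 73.00 − 33.00 = 40.00.
Upper fence = Q3 + 1.5·IQR = 95.00 + 33.00 = 128.00.
30 < 40.00 → outlier.
All remaining values lie within [40.00, 128.00].

30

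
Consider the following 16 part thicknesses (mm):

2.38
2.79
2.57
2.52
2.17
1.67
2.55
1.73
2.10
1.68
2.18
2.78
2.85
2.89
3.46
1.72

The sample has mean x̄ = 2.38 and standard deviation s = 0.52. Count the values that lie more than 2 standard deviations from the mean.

1

Cutoffs: x̄ ± 2s = [1.34, 3.42].
Outside the cutoffs: 3.46.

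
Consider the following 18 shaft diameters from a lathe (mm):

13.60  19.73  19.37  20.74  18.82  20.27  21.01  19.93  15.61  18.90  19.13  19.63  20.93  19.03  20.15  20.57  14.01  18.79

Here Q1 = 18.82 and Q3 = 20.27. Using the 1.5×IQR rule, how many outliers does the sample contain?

3

IQR = 1.45; fences at 18.82 − 2.175 = 16.645 and 20.27 + 2.175 = 22.445.
Outside the cutoffs: 13.60, 14.01, 15.61.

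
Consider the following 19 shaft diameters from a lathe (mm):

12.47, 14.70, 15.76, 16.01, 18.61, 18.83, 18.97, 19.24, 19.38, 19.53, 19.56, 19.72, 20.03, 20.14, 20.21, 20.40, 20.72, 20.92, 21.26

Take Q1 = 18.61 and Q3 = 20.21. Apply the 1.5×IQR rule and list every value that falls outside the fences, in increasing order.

12.47, 14.70, 15.76, 16.01

IQR = Q3 − Q1 = 20.21 − 18.61 = 1.60.
Lower fence = Q1 − 1.5·IQR = 18.61 − 2.40 = 16.21.
Upper fence = Q3 + 1.5·IQR = 20.21 + 2.40 = 22.61.
12.47 < 16.21 → outlier.
14.70 < 16.21 → outlier.
15.76 < 16.21 → outlier.
16.01 < 16.21 → outlier.
All remaining values lie within [16.21, 22.61].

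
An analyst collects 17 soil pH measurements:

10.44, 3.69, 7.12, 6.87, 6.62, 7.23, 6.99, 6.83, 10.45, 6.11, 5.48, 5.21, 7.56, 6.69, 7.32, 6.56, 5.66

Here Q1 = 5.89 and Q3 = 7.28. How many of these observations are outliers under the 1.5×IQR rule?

IQR = 1.39; fences at 5.89 − 2.085 = 3.805 and 7.28 + 2.085 = 9.365.
Outside the cutoffs: 3.69, 10.44, 10.45.

3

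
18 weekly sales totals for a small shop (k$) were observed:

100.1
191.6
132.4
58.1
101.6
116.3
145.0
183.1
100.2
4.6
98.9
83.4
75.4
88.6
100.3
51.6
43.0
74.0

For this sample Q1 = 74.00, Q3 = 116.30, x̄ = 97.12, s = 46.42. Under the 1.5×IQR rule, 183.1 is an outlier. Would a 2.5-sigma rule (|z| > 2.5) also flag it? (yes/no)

no

z = (183.1 − 97.12) / 46.42 = 1.85.
|z| = 1.85 ≤ 2.5.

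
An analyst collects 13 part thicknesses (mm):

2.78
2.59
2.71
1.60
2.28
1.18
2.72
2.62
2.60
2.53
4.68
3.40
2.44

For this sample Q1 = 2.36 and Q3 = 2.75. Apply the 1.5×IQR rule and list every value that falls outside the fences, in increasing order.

1.18, 1.60, 3.40, 4.68

IQR = Q3 − Q1 = 2.75 − 2.36 = 0.39.
Lower fence = Q1 − 1.5·IQR = 2.36 − 0.585 = 1.775.
Upper fence = Q3 + 1.5·IQR = 2.75 + 0.585 = 3.335.
1.18 < 1.775 → outlier.
1.60 < 1.775 → outlier.
3.40 > 3.335 → outlier.
4.68 > 3.335 → outlier.
All remaining values lie within [1.775, 3.335].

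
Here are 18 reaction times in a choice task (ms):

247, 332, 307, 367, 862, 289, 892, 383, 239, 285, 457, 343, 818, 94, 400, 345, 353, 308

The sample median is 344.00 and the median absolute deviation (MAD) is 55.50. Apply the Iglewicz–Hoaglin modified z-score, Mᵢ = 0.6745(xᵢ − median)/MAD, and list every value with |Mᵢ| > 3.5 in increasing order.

818, 862, 892

|Mᵢ| > 3.5 ⇔ |xᵢ − 344.00| > 3.5·55.50/0.6745 = 287.99.
So outliers lie outside [56.01, 631.99].
818: M = 5.76 → outlier.
862: M = 6.30 → outlier.
892: M = 6.66 → outlier.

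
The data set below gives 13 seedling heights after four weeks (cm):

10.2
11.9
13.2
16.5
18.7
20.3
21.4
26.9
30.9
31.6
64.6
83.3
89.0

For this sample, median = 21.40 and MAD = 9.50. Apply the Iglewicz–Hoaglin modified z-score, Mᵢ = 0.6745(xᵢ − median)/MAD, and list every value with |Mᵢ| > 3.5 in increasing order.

|Mᵢ| > 3.5 ⇔ |xᵢ − 21.40| > 3.5·9.50/0.6745 = 49.30.
So outliers lie outside [-27.90, 70.70].
83.3: M = 4.39 → outlier.
89.0: M = 4.80 → outlier.

83.3, 89.0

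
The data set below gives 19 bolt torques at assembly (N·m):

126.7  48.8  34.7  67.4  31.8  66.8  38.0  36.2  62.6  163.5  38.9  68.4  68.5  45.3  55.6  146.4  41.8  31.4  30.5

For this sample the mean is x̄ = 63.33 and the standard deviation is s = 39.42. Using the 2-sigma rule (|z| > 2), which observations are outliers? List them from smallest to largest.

Cutoffs at x̄ ± 2s: 63.33 ± 2·39.42 = [-15.51, 142.17].
146.4: z = 2.11, |z| > 2 → outlier.
163.5: z = 2.54, |z| > 2 → outlier.
Every other value lies within [-15.51, 142.17].

146.4, 163.5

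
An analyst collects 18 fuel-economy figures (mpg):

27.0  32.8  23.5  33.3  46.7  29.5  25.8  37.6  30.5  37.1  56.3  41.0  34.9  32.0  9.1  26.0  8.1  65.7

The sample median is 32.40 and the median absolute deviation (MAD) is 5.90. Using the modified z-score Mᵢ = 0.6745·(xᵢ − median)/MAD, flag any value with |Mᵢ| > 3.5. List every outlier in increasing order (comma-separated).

65.7

|Mᵢ| > 3.5 ⇔ |xᵢ − 32.40| > 3.5·5.90/0.6745 = 30.62.
So outliers lie outside [1.78, 63.02].
65.7: M = 3.81 → outlier.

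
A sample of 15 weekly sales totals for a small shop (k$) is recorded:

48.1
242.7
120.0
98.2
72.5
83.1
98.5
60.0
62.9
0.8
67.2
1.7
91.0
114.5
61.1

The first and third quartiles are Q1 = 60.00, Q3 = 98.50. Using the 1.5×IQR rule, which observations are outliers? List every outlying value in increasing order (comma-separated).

IQR = Q3 − Q1 = 98.50 − 60.00 = 38.50.
Lower fence = Q1 − 1.5·IQR = 60.00 − 57.75 = 2.25.
Upper fence = Q3 + 1.5·IQR = 98.50 + 57.75 = 156.25.
0.8 < 2.25 → outlier.
1.7 < 2.25 → outlier.
242.7 > 156.25 → outlier.
All remaining values lie within [2.25, 156.25].

0.8, 1.7, 242.7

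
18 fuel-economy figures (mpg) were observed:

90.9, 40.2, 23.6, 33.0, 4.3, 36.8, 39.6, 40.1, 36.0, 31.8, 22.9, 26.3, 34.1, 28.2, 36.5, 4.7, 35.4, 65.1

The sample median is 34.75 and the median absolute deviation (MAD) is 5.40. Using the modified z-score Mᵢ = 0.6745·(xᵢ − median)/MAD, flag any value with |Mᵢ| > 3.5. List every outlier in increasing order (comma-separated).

|Mᵢ| > 3.5 ⇔ |xᵢ − 34.75| > 3.5·5.40/0.6745 = 28.02.
So outliers lie outside [6.73, 62.77].
4.3: M = -3.80 → outlier.
4.7: M = -3.75 → outlier.
65.1: M = 3.79 → outlier.
90.9: M = 7.01 → outlier.

4.3, 4.7, 65.1, 90.9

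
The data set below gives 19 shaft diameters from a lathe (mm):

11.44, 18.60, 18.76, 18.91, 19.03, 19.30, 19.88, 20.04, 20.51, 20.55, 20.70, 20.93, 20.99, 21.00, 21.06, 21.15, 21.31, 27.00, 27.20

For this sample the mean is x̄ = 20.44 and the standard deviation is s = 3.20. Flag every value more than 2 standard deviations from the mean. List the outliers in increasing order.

11.44, 27.00, 27.20

Cutoffs at x̄ ± 2s: 20.44 ± 2·3.20 = [14.04, 26.84].
11.44: z = -2.81, |z| > 2 → outlier.
27.00: z = 2.05, |z| > 2 → outlier.
27.20: z = 2.11, |z| > 2 → outlier.
Every other value lies within [14.04, 26.84].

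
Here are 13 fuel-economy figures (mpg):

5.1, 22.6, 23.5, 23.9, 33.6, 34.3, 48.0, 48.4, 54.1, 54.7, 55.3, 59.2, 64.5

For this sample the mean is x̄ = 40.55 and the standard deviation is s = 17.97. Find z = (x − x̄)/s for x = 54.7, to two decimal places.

z = (54.7 − 40.55) / 17.97 = 0.79.

0.79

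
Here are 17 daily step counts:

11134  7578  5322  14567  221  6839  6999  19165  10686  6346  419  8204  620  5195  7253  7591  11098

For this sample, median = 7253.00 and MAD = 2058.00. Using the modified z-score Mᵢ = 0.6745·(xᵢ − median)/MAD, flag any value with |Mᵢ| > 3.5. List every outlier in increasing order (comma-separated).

19165

|Mᵢ| > 3.5 ⇔ |xᵢ − 7253.00| > 3.5·2058.00/0.6745 = 10679.02.
So outliers lie outside [-3426.02, 17932.02].
19165: M = 3.90 → outlier.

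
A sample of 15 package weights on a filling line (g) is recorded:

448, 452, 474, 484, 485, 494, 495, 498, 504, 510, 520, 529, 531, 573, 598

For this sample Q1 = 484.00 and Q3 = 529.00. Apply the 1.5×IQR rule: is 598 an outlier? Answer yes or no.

IQR = Q3 − Q1 = 529.00 − 484.00 = 45.00.
Lower fence = Q1 − 1.5·IQR = 484.00 − 67.50 = 416.50.
Upper fence = Q3 + 1.5·IQR = 529.00 + 67.50 = 596.50.
598 lies above the upper fence.

yes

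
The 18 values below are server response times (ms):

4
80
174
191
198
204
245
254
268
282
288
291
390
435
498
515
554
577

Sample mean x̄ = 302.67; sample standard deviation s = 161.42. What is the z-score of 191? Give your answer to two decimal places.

z = (191 − 302.67) / 161.42 = -0.69.

-0.69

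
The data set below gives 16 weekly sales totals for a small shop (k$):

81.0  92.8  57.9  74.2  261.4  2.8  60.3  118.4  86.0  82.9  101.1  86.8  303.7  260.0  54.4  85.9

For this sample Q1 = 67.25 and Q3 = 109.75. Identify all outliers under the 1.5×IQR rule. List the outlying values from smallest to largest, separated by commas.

2.8, 260.0, 261.4, 303.7

IQR = Q3 − Q1 = 109.75 − 67.25 = 42.50.
Lower fence = Q1 − 1.5·IQR = 67.25 − 63.75 = 3.50.
Upper fence = Q3 + 1.5·IQR = 109.75 + 63.75 = 173.50.
2.8 < 3.50 → outlier.
260.0 > 173.50 → outlier.
261.4 > 173.50 → outlier.
303.7 > 173.50 → outlier.
All remaining values lie within [3.50, 173.50].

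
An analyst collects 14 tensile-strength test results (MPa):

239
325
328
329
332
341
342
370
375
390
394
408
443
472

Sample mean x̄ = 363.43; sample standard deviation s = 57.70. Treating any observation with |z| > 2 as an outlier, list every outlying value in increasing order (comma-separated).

Cutoffs at x̄ ± 2s: 363.43 ± 2·57.70 = [248.03, 478.83].
239: z = -2.16, |z| > 2 → outlier.
Every other value lies within [248.03, 478.83].

239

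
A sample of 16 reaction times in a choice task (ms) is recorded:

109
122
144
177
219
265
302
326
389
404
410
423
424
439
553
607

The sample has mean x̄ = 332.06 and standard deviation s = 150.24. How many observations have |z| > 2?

0

Cutoffs: x̄ ± 2s = [31.58, 632.54].
Every value lies within the cutoffs.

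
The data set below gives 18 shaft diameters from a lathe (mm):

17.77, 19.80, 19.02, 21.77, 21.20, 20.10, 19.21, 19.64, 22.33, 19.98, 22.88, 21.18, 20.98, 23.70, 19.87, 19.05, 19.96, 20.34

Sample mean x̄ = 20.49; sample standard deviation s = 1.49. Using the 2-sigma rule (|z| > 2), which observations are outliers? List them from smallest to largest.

23.70

Cutoffs at x̄ ± 2s: 20.49 ± 2·1.49 = [17.51, 23.47].
23.70: z = 2.15, |z| > 2 → outlier.
Every other value lies within [17.51, 23.47].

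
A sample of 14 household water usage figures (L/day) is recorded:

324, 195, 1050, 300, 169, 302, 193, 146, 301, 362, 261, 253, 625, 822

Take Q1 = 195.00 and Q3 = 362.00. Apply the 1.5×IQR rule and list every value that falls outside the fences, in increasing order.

IQR = Q3 − Q1 = 362.00 − 195.00 = 167.00.
Lower fence = Q1 − 1.5·IQR = 195.00 − 250.50 = -55.50.
Upper fence = Q3 + 1.5·IQR = 362.00 + 250.50 = 612.50.
625 > 612.50 → outlier.
822 > 612.50 → outlier.
1050 > 612.50 → outlier.
All remaining values lie within [-55.50, 612.50].

625, 822, 1050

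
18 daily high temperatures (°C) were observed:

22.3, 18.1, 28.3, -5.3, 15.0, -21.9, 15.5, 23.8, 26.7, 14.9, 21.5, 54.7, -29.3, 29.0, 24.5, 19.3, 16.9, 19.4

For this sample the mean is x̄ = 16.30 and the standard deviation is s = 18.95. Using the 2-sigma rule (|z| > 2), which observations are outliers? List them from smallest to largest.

-29.3, -21.9, 54.7

Cutoffs at x̄ ± 2s: 16.30 ± 2·18.95 = [-21.60, 54.20].
-29.3: z = -2.41, |z| > 2 → outlier.
-21.9: z = -2.02, |z| > 2 → outlier.
54.7: z = 2.03, |z| > 2 → outlier.
Every other value lies within [-21.60, 54.20].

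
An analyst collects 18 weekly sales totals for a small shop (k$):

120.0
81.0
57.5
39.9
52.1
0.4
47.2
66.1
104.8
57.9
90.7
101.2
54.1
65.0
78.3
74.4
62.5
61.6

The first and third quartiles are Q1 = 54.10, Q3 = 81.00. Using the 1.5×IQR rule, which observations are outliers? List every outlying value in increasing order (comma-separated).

0.4

IQR = Q3 − Q1 = 81.00 − 54.10 = 26.90.
Lower fence = Q1 − 1.5·IQR = 54.10 − 40.35 = 13.75.
Upper fence = Q3 + 1.5·IQR = 81.00 + 40.35 = 121.35.
0.4 < 13.75 → outlier.
All remaining values lie within [13.75, 121.35].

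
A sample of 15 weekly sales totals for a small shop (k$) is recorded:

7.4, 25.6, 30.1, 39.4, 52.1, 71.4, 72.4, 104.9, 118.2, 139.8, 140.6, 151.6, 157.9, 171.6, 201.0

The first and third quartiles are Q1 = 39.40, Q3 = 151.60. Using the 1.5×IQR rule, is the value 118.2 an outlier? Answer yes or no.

no

IQR = Q3 − Q1 = 151.60 − 39.40 = 112.20.
Lower fence = Q1 − 1.5·IQR = 39.40 − 168.30 = -128.90.
Upper fence = Q3 + 1.5·IQR = 151.60 + 168.30 = 319.90.
118.2 lies within [-128.90, 319.90].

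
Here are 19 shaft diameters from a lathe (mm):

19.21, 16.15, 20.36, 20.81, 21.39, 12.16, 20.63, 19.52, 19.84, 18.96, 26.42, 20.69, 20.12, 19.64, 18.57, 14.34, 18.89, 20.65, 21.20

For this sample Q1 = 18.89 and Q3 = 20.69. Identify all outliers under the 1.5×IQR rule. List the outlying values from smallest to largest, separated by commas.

IQR = Q3 − Q1 = 20.69 − 18.89 = 1.80.
Lower fence = Q1 − 1.5·IQR = 18.89 − 2.70 = 16.19.
Upper fence = Q3 + 1.5·IQR = 20.69 + 2.70 = 23.39.
12.16 < 16.19 → outlier.
14.34 < 16.19 → outlier.
16.15 < 16.19 → outlier.
26.42 > 23.39 → outlier.
All remaining values lie within [16.19, 23.39].

12.16, 14.34, 16.15, 26.42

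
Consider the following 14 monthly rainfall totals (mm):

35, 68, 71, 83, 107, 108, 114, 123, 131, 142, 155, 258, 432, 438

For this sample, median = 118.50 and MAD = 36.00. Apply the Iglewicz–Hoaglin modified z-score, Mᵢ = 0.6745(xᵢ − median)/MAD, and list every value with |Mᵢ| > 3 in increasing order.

432, 438

|Mᵢ| > 3 ⇔ |xᵢ − 118.50| > 3·36.00/0.6745 = 160.12.
So outliers lie outside [-41.62, 278.62].
432: M = 5.87 → outlier.
438: M = 5.99 → outlier.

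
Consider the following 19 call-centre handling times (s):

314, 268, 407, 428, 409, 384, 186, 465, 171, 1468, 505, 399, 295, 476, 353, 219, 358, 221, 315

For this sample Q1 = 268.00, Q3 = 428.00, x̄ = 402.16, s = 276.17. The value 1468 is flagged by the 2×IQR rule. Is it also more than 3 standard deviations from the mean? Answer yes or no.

yes

z = (1468 − 402.16) / 276.17 = 3.86.
|z| = 3.86 > 3.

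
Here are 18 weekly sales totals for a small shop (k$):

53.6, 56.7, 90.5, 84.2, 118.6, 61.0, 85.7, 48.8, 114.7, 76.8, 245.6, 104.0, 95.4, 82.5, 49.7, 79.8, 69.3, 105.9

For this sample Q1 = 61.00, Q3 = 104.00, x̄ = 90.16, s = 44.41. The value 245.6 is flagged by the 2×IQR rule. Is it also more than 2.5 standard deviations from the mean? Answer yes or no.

yes

z = (245.6 − 90.16) / 44.41 = 3.50.
|z| = 3.50 > 2.5.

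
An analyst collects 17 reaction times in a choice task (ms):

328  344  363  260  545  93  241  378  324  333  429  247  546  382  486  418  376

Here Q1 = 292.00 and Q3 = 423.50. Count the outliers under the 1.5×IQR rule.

1

IQR = 131.50; fences at 292.00 − 197.25 = 94.75 and 423.50 + 197.25 = 620.75.
Outside the cutoffs: 93.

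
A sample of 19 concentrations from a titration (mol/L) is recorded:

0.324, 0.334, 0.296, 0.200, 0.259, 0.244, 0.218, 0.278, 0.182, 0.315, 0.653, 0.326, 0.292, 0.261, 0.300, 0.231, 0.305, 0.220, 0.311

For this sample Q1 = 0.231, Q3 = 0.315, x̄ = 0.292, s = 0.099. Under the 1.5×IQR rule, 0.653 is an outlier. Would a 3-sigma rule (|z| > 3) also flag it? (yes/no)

z = (0.653 − 0.292) / 0.099 = 3.65.
|z| = 3.65 > 3.

yes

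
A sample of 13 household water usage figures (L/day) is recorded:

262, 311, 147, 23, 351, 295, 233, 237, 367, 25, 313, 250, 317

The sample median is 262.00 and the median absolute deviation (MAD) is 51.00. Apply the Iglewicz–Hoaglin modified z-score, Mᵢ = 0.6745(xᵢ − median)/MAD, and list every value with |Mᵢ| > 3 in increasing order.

23, 25

|Mᵢ| > 3 ⇔ |xᵢ − 262.00| > 3·51.00/0.6745 = 226.83.
So outliers lie outside [35.17, 488.83].
23: M = -3.16 → outlier.
25: M = -3.13 → outlier.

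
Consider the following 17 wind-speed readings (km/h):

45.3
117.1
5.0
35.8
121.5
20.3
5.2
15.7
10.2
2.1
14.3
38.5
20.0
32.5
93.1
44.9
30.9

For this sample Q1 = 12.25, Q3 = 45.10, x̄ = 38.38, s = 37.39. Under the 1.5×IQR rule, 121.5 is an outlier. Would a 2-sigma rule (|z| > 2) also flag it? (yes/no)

yes

z = (121.5 − 38.38) / 37.39 = 2.22.
|z| = 2.22 > 2.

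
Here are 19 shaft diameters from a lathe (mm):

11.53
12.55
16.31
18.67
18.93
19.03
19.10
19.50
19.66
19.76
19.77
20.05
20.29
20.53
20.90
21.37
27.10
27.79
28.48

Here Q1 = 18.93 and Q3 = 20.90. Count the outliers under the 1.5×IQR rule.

IQR = 1.97; fences at 18.93 − 2.955 = 15.975 and 20.90 + 2.955 = 23.855.
Outside the cutoffs: 11.53, 12.55, 27.10, 27.79, 28.48.

5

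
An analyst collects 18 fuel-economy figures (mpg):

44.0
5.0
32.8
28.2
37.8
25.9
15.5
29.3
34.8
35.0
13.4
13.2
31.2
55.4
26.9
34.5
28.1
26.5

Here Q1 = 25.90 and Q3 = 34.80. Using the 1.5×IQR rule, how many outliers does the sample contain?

2

IQR = 8.90; fences at 25.90 − 13.35 = 12.55 and 34.80 + 13.35 = 48.15.
Outside the cutoffs: 5.0, 55.4.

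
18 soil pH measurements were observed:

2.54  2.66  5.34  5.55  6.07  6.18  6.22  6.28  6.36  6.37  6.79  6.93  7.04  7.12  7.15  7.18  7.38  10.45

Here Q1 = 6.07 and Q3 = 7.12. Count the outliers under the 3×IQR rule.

3

IQR = 1.05; fences at 6.07 − 3.15 = 2.92 and 7.12 + 3.15 = 10.27.
Outside the cutoffs: 2.54, 2.66, 10.45.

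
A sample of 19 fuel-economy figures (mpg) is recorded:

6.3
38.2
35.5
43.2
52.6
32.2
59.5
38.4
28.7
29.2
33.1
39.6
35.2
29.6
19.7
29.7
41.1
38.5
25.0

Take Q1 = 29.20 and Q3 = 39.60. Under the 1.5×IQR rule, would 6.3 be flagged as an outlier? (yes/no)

IQR = Q3 − Q1 = 39.60 − 29.20 = 10.40.
Lower fence = Q1 − 1.5·IQR = 29.20 − 15.60 = 13.60.
Upper fence = Q3 + 1.5·IQR = 39.60 + 15.60 = 55.20.
6.3 lies below the lower fence.

yes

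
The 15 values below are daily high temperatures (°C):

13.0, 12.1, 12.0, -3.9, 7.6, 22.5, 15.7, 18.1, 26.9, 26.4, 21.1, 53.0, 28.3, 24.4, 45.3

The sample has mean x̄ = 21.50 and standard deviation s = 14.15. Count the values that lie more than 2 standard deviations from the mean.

Cutoffs: x̄ ± 2s = [-6.80, 49.80].
Outside the cutoffs: 53.0.

1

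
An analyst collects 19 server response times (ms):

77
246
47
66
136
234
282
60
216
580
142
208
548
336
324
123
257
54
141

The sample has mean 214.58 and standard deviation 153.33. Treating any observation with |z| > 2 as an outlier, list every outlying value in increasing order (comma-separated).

548, 580

Cutoffs at x̄ ± 2s: 214.58 ± 2·153.33 = [-92.08, 521.24].
548: z = 2.17, |z| > 2 → outlier.
580: z = 2.38, |z| > 2 → outlier.
Every other value lies within [-92.08, 521.24].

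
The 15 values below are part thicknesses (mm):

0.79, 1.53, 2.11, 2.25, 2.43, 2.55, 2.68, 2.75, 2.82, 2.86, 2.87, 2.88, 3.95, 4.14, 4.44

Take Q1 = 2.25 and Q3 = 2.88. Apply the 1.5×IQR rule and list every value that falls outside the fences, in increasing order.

IQR = Q3 − Q1 = 2.88 − 2.25 = 0.63.
Lower fence = Q1 − 1.5·IQR = 2.25 − 0.945 = 1.305.
Upper fence = Q3 + 1.5·IQR = 2.88 + 0.945 = 3.825.
0.79 < 1.305 → outlier.
3.95 > 3.825 → outlier.
4.14 > 3.825 → outlier.
4.44 > 3.825 → outlier.
All remaining values lie within [1.305, 3.825].

0.79, 3.95, 4.14, 4.44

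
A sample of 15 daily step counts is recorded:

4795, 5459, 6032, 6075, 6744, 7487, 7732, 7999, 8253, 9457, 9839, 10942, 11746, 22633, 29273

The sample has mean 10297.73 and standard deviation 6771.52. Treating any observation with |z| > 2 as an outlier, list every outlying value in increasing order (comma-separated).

29273

Cutoffs at x̄ ± 2s: 10297.73 ± 2·6771.52 = [-3245.31, 23840.77].
29273: z = 2.80, |z| > 2 → outlier.
Every other value lies within [-3245.31, 23840.77].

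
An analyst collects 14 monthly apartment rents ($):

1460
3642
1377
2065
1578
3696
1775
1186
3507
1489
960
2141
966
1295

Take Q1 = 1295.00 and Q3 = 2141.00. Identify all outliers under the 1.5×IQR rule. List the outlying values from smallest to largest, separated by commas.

3507, 3642, 3696

IQR = Q3 − Q1 = 2141.00 − 1295.00 = 846.00.
Lower fence = Q1 − 1.5·IQR = 1295.00 − 1269.00 = 26.00.
Upper fence = Q3 + 1.5·IQR = 2141.00 + 1269.00 = 3410.00.
3507 > 3410.00 → outlier.
3642 > 3410.00 → outlier.
3696 > 3410.00 → outlier.
All remaining values lie within [26.00, 3410.00].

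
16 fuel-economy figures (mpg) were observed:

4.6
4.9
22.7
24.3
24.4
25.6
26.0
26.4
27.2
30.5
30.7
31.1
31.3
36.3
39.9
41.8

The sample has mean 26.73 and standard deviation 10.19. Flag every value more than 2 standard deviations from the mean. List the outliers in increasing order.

Cutoffs at x̄ ± 2s: 26.73 ± 2·10.19 = [6.35, 47.11].
4.6: z = -2.17, |z| > 2 → outlier.
4.9: z = -2.14, |z| > 2 → outlier.
Every other value lies within [6.35, 47.11].

4.6, 4.9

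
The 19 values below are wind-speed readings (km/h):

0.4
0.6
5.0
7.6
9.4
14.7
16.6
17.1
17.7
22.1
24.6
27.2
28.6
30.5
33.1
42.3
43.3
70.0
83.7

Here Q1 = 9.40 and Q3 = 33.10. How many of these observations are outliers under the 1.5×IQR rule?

2

IQR = 23.70; fences at 9.40 − 35.55 = -26.15 and 33.10 + 35.55 = 68.65.
Outside the cutoffs: 70.0, 83.7.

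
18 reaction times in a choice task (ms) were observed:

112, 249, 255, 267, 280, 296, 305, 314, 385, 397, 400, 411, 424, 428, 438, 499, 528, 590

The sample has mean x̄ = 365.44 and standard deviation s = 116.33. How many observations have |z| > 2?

1

Cutoffs: x̄ ± 2s = [132.78, 598.10].
Outside the cutoffs: 112.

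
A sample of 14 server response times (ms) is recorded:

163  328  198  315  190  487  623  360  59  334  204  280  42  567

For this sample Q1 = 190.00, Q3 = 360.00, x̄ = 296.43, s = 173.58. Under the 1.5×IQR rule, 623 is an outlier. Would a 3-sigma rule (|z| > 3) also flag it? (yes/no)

z = (623 − 296.43) / 173.58 = 1.88.
|z| = 1.88 ≤ 3.

no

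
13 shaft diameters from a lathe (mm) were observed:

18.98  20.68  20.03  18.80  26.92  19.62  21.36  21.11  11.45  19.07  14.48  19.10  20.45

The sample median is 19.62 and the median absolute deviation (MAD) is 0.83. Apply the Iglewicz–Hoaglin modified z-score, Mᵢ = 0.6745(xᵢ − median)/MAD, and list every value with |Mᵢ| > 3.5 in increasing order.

|Mᵢ| > 3.5 ⇔ |xᵢ − 19.62| > 3.5·0.83/0.6745 = 4.31.
So outliers lie outside [15.31, 23.93].
11.45: M = -6.64 → outlier.
14.48: M = -4.18 → outlier.
26.92: M = 5.93 → outlier.

11.45, 14.48, 26.92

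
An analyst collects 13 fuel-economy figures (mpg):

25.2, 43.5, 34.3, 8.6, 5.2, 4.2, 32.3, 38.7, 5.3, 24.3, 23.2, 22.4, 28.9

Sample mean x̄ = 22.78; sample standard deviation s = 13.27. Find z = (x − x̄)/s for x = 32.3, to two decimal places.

0.72

z = (32.3 − 22.78) / 13.27 = 0.72.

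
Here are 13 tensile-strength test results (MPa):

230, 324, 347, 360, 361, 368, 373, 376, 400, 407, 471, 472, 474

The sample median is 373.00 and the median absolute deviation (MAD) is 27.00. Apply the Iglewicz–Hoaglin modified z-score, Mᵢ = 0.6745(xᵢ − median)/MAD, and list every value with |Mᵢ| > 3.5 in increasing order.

|Mᵢ| > 3.5 ⇔ |xᵢ − 373.00| > 3.5·27.00/0.6745 = 140.10.
So outliers lie outside [232.90, 513.10].
230: M = -3.57 → outlier.

230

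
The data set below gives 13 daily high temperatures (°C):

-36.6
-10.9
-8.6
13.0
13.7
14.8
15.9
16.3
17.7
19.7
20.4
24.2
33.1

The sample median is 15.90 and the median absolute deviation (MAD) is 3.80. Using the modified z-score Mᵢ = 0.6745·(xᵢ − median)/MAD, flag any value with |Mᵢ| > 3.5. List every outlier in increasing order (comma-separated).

-36.6, -10.9, -8.6

|Mᵢ| > 3.5 ⇔ |xᵢ − 15.90| > 3.5·3.80/0.6745 = 19.72.
So outliers lie outside [-3.82, 35.62].
-36.6: M = -9.32 → outlier.
-10.9: M = -4.76 → outlier.
-8.6: M = -4.35 → outlier.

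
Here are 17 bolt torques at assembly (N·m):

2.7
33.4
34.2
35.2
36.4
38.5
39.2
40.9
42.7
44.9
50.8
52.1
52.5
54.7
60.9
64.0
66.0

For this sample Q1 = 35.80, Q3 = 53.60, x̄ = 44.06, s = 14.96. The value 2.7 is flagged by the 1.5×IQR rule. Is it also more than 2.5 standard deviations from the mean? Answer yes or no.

yes

z = (2.7 − 44.06) / 14.96 = -2.76.
|z| = 2.76 > 2.5.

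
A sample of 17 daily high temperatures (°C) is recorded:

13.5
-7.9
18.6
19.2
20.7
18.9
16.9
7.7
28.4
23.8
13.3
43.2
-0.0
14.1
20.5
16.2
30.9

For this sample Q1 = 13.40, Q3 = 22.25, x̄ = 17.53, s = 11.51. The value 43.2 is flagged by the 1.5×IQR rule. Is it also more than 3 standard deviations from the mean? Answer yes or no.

z = (43.2 − 17.53) / 11.51 = 2.23.
|z| = 2.23 ≤ 3.

no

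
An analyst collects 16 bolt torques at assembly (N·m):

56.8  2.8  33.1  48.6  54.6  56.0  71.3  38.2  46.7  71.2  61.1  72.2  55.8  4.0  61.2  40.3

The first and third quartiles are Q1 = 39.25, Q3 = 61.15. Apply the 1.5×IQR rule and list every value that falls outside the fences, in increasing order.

2.8, 4.0

IQR = Q3 − Q1 = 61.15 − 39.25 = 21.90.
Lower fence = Q1 − 1.5·IQR = 39.25 − 32.85 = 6.40.
Upper fence = Q3 + 1.5·IQR = 61.15 + 32.85 = 94.00.
2.8 < 6.40 → outlier.
4.0 < 6.40 → outlier.
All remaining values lie within [6.40, 94.00].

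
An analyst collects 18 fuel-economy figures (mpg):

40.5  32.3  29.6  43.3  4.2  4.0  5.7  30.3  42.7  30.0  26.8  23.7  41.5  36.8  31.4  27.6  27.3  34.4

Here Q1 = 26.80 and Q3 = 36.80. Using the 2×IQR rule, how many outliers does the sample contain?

3

IQR = 10.00; fences at 26.80 − 20.00 = 6.80 and 36.80 + 20.00 = 56.80.
Outside the cutoffs: 4.0, 4.2, 5.7.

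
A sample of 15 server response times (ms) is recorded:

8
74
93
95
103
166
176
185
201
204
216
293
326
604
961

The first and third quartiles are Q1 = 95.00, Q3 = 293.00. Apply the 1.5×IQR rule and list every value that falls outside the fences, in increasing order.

IQR = Q3 − Q1 = 293.00 − 95.00 = 198.00.
Lower fence = Q1 − 1.5·IQR = 95.00 − 297.00 = -202.00.
Upper fence = Q3 + 1.5·IQR = 293.00 + 297.00 = 590.00.
604 > 590.00 → outlier.
961 > 590.00 → outlier.
All remaining values lie within [-202.00, 590.00].

604, 961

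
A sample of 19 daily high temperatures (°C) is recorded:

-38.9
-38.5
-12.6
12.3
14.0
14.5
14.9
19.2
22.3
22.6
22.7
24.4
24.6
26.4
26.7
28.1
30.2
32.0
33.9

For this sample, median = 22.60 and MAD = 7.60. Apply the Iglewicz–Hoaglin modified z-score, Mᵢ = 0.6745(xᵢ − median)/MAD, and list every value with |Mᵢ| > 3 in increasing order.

-38.9, -38.5, -12.6

|Mᵢ| > 3 ⇔ |xᵢ − 22.60| > 3·7.60/0.6745 = 33.80.
So outliers lie outside [-11.20, 56.40].
-38.9: M = -5.46 → outlier.
-38.5: M = -5.42 → outlier.
-12.6: M = -3.12 → outlier.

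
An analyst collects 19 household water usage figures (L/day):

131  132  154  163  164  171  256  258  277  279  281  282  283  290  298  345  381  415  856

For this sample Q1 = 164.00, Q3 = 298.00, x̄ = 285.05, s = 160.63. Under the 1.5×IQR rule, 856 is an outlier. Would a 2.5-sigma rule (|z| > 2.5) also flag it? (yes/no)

z = (856 − 285.05) / 160.63 = 3.55.
|z| = 3.55 > 2.5.

yes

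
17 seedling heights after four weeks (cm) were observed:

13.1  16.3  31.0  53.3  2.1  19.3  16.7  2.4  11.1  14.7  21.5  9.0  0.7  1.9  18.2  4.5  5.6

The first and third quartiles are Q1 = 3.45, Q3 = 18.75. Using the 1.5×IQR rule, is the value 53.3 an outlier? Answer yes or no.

IQR = Q3 − Q1 = 18.75 − 3.45 = 15.30.
Lower fence = Q1 − 1.5·IQR = 3.45 − 22.95 = -19.50.
Upper fence = Q3 + 1.5·IQR = 18.75 + 22.95 = 41.70.
53.3 lies above the upper fence.

yes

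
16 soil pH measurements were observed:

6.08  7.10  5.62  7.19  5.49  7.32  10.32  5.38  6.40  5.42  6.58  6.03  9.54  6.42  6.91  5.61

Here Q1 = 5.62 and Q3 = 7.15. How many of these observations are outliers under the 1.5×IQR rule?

2

IQR = 1.53; fences at 5.62 − 2.295 = 3.325 and 7.15 + 2.295 = 9.445.
Outside the cutoffs: 9.54, 10.32.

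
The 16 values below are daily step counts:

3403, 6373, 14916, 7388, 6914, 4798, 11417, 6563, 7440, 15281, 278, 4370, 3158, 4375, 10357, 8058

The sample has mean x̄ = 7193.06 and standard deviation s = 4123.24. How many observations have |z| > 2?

0

Cutoffs: x̄ ± 2s = [-1053.42, 15439.54].
Every value lies within the cutoffs.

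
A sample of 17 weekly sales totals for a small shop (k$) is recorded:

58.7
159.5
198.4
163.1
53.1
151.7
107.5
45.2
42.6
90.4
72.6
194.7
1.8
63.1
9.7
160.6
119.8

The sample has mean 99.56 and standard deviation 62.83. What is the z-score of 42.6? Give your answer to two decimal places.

z = (42.6 − 99.56) / 62.83 = -0.91.

-0.91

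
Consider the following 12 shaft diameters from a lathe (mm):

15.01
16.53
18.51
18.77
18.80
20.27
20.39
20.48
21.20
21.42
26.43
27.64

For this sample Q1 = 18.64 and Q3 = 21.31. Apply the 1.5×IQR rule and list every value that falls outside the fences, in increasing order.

IQR = Q3 − Q1 = 21.31 − 18.64 = 2.67.
Lower fence = Q1 − 1.5·IQR = 18.64 − 4.005 = 14.635.
Upper fence = Q3 + 1.5·IQR = 21.31 + 4.005 = 25.315.
26.43 > 25.315 → outlier.
27.64 > 25.315 → outlier.
All remaining values lie within [14.635, 25.315].

26.43, 27.64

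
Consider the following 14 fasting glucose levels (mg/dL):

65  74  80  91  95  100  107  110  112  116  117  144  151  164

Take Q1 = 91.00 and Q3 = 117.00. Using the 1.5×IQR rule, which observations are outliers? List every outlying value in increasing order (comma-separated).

164

IQR = Q3 − Q1 = 117.00 − 91.00 = 26.00.
Lower fence = Q1 − 1.5·IQR = 91.00 − 39.00 = 52.00.
Upper fence = Q3 + 1.5·IQR = 117.00 + 39.00 = 156.00.
164 > 156.00 → outlier.
All remaining values lie within [52.00, 156.00].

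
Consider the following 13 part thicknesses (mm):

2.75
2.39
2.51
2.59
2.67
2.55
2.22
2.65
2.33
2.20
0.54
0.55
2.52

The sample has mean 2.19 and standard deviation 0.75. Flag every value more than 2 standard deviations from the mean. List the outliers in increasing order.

0.54, 0.55

Cutoffs at x̄ ± 2s: 2.19 ± 2·0.75 = [0.69, 3.69].
0.54: z = -2.20, |z| > 2 → outlier.
0.55: z = -2.19, |z| > 2 → outlier.
Every other value lies within [0.69, 3.69].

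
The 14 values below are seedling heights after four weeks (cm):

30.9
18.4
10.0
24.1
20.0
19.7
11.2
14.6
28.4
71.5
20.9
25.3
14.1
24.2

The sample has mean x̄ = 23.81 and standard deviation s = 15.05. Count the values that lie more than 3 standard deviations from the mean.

1

Cutoffs: x̄ ± 3s = [-21.34, 68.96].
Outside the cutoffs: 71.5.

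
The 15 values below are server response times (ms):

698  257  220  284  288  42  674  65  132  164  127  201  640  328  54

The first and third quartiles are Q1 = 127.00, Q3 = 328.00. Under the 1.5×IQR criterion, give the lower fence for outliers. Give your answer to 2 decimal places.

IQR = Q3 − Q1 = 328.00 − 127.00 = 201.00.
Lower fence = Q1 − 1.5·IQR = 127.00 − 301.50 = -174.50.
Upper fence = Q3 + 1.5·IQR = 328.00 + 301.50 = 629.50.

-174.50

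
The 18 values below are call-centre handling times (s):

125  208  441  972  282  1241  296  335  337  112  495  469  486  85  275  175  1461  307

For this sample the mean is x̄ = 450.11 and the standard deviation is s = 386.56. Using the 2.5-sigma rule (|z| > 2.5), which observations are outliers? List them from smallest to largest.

1461

Cutoffs at x̄ ± 2.5s: 450.11 ± 2.5·386.56 = [-516.29, 1416.51].
1461: z = 2.62, |z| > 2.5 → outlier.
Every other value lies within [-516.29, 1416.51].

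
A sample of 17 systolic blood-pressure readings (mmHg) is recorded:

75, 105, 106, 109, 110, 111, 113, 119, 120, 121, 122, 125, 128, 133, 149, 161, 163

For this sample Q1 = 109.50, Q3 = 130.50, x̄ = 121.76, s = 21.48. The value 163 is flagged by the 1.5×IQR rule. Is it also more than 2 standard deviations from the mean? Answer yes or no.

no

z = (163 − 121.76) / 21.48 = 1.92.
|z| = 1.92 ≤ 2.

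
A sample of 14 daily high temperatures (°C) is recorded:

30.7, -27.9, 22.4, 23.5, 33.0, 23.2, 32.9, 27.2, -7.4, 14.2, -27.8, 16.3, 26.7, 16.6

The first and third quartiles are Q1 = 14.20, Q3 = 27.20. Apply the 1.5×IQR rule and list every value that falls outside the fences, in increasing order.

-27.9, -27.8, -7.4

IQR = Q3 − Q1 = 27.20 − 14.20 = 13.00.
Lower fence = Q1 − 1.5·IQR = 14.20 − 19.50 = -5.30.
Upper fence = Q3 + 1.5·IQR = 27.20 + 19.50 = 46.70.
-27.9 < -5.30 → outlier.
-27.8 < -5.30 → outlier.
-7.4 < -5.30 → outlier.
All remaining values lie within [-5.30, 46.70].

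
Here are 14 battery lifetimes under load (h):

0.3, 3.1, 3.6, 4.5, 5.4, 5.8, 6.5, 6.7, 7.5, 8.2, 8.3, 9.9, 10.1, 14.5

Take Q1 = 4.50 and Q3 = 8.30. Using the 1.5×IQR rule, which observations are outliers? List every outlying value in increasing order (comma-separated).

14.5

IQR = Q3 − Q1 = 8.30 − 4.50 = 3.80.
Lower fence = Q1 − 1.5·IQR = 4.50 − 5.70 = -1.20.
Upper fence = Q3 + 1.5·IQR = 8.30 + 5.70 = 14.00.
14.5 > 14.00 → outlier.
All remaining values lie within [-1.20, 14.00].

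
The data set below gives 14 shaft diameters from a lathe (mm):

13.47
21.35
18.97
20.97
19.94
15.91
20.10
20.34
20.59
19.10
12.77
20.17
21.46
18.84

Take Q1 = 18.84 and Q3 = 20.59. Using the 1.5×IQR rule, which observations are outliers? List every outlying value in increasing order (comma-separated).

12.77, 13.47, 15.91

IQR = Q3 − Q1 = 20.59 − 18.84 = 1.75.
Lower fence = Q1 − 1.5·IQR = 18.84 − 2.625 = 16.215.
Upper fence = Q3 + 1.5·IQR = 20.59 + 2.625 = 23.215.
12.77 < 16.215 → outlier.
13.47 < 16.215 → outlier.
15.91 < 16.215 → outlier.
All remaining values lie within [16.215, 23.215].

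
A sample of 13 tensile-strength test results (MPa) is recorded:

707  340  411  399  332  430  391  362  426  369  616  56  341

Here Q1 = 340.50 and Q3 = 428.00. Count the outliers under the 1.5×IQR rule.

3

IQR = 87.50; fences at 340.50 − 131.25 = 209.25 and 428.00 + 131.25 = 559.25.
Outside the cutoffs: 56, 616, 707.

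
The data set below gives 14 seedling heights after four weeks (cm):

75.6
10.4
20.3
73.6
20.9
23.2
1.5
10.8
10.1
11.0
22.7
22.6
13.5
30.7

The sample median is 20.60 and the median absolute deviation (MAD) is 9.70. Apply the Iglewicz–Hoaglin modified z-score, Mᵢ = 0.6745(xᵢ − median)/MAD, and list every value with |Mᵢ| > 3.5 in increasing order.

|Mᵢ| > 3.5 ⇔ |xᵢ − 20.60| > 3.5·9.70/0.6745 = 50.33.
So outliers lie outside [-29.73, 70.93].
73.6: M = 3.69 → outlier.
75.6: M = 3.82 → outlier.

73.6, 75.6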